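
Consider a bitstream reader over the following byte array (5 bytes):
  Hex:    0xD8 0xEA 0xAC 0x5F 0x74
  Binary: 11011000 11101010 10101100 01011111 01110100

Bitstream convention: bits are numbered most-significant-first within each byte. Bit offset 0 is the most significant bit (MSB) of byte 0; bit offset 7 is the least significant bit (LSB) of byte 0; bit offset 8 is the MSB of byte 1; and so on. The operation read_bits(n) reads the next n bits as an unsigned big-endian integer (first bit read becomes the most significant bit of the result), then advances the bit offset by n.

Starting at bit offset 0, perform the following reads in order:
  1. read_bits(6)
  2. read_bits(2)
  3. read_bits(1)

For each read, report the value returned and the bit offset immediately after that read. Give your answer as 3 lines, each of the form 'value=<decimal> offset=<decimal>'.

Answer: value=54 offset=6
value=0 offset=8
value=1 offset=9

Derivation:
Read 1: bits[0:6] width=6 -> value=54 (bin 110110); offset now 6 = byte 0 bit 6; 34 bits remain
Read 2: bits[6:8] width=2 -> value=0 (bin 00); offset now 8 = byte 1 bit 0; 32 bits remain
Read 3: bits[8:9] width=1 -> value=1 (bin 1); offset now 9 = byte 1 bit 1; 31 bits remain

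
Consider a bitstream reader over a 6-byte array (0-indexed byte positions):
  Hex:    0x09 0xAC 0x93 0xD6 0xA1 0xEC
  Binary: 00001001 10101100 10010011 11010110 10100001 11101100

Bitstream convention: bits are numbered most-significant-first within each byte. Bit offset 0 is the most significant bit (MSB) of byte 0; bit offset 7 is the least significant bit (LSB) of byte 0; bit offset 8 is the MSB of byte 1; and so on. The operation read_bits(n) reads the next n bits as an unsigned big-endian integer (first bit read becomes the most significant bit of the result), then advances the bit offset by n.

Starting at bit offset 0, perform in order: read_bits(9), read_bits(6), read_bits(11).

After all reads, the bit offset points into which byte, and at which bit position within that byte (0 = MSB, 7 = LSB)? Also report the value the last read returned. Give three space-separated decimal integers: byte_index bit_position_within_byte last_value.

Read 1: bits[0:9] width=9 -> value=19 (bin 000010011); offset now 9 = byte 1 bit 1; 39 bits remain
Read 2: bits[9:15] width=6 -> value=22 (bin 010110); offset now 15 = byte 1 bit 7; 33 bits remain
Read 3: bits[15:26] width=11 -> value=591 (bin 01001001111); offset now 26 = byte 3 bit 2; 22 bits remain

Answer: 3 2 591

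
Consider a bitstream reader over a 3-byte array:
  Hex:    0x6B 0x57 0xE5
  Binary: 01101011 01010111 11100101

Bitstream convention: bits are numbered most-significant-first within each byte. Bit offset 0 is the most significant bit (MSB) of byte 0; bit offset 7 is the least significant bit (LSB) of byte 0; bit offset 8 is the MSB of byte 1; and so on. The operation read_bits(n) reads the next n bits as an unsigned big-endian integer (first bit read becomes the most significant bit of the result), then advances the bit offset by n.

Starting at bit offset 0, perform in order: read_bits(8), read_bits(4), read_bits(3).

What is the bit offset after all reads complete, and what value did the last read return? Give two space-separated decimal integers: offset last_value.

Answer: 15 3

Derivation:
Read 1: bits[0:8] width=8 -> value=107 (bin 01101011); offset now 8 = byte 1 bit 0; 16 bits remain
Read 2: bits[8:12] width=4 -> value=5 (bin 0101); offset now 12 = byte 1 bit 4; 12 bits remain
Read 3: bits[12:15] width=3 -> value=3 (bin 011); offset now 15 = byte 1 bit 7; 9 bits remain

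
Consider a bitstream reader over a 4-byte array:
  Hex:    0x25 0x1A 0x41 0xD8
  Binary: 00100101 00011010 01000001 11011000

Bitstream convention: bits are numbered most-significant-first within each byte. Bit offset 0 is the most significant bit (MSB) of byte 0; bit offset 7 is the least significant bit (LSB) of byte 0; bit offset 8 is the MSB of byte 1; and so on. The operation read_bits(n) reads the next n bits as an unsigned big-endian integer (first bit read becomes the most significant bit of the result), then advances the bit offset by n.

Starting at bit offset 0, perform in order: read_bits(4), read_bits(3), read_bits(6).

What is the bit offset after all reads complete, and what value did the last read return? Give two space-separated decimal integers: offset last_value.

Answer: 13 35

Derivation:
Read 1: bits[0:4] width=4 -> value=2 (bin 0010); offset now 4 = byte 0 bit 4; 28 bits remain
Read 2: bits[4:7] width=3 -> value=2 (bin 010); offset now 7 = byte 0 bit 7; 25 bits remain
Read 3: bits[7:13] width=6 -> value=35 (bin 100011); offset now 13 = byte 1 bit 5; 19 bits remain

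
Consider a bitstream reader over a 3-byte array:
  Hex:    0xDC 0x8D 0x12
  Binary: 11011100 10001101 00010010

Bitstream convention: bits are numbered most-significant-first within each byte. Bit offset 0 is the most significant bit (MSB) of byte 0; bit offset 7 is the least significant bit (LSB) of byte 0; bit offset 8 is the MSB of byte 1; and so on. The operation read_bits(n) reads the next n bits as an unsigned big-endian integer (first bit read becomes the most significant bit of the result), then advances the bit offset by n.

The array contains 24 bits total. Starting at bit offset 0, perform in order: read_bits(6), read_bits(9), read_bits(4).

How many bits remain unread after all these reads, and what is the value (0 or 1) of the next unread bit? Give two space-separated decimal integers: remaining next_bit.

Read 1: bits[0:6] width=6 -> value=55 (bin 110111); offset now 6 = byte 0 bit 6; 18 bits remain
Read 2: bits[6:15] width=9 -> value=70 (bin 001000110); offset now 15 = byte 1 bit 7; 9 bits remain
Read 3: bits[15:19] width=4 -> value=8 (bin 1000); offset now 19 = byte 2 bit 3; 5 bits remain

Answer: 5 1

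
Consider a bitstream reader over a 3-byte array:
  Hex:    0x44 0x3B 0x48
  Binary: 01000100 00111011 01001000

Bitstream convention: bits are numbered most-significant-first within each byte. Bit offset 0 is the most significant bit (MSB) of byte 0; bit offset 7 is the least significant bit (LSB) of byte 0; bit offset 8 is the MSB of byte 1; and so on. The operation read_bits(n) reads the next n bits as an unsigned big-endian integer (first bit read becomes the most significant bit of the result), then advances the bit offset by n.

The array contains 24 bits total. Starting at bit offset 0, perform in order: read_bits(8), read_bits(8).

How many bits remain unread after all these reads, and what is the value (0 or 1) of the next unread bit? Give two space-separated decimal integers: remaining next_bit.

Read 1: bits[0:8] width=8 -> value=68 (bin 01000100); offset now 8 = byte 1 bit 0; 16 bits remain
Read 2: bits[8:16] width=8 -> value=59 (bin 00111011); offset now 16 = byte 2 bit 0; 8 bits remain

Answer: 8 0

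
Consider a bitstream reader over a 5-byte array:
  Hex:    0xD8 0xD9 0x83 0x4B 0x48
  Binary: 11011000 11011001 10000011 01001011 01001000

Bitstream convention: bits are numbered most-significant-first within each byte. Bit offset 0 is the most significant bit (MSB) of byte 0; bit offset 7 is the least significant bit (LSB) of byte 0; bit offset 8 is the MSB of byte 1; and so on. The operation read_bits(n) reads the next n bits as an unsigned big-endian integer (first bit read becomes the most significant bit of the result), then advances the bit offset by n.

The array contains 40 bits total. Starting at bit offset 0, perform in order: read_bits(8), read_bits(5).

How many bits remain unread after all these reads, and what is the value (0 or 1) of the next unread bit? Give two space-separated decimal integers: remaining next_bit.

Read 1: bits[0:8] width=8 -> value=216 (bin 11011000); offset now 8 = byte 1 bit 0; 32 bits remain
Read 2: bits[8:13] width=5 -> value=27 (bin 11011); offset now 13 = byte 1 bit 5; 27 bits remain

Answer: 27 0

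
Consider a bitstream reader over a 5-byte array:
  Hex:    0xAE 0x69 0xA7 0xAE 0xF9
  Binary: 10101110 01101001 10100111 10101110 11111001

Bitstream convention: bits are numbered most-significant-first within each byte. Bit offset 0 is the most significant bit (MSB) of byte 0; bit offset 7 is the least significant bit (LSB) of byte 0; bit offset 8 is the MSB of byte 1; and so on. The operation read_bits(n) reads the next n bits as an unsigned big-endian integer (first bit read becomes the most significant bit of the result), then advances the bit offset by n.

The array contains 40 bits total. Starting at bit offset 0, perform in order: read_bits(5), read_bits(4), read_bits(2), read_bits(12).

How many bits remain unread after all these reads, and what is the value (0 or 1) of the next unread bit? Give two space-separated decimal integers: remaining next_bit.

Answer: 17 1

Derivation:
Read 1: bits[0:5] width=5 -> value=21 (bin 10101); offset now 5 = byte 0 bit 5; 35 bits remain
Read 2: bits[5:9] width=4 -> value=12 (bin 1100); offset now 9 = byte 1 bit 1; 31 bits remain
Read 3: bits[9:11] width=2 -> value=3 (bin 11); offset now 11 = byte 1 bit 3; 29 bits remain
Read 4: bits[11:23] width=12 -> value=1235 (bin 010011010011); offset now 23 = byte 2 bit 7; 17 bits remain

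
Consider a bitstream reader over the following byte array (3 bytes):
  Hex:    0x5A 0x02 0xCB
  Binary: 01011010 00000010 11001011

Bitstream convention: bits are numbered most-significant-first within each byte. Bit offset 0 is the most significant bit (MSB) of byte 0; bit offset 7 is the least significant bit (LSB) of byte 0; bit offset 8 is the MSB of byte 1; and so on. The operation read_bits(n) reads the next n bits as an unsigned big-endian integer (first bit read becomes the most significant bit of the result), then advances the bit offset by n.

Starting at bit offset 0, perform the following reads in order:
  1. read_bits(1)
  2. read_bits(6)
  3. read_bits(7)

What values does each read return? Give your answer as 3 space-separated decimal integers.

Read 1: bits[0:1] width=1 -> value=0 (bin 0); offset now 1 = byte 0 bit 1; 23 bits remain
Read 2: bits[1:7] width=6 -> value=45 (bin 101101); offset now 7 = byte 0 bit 7; 17 bits remain
Read 3: bits[7:14] width=7 -> value=0 (bin 0000000); offset now 14 = byte 1 bit 6; 10 bits remain

Answer: 0 45 0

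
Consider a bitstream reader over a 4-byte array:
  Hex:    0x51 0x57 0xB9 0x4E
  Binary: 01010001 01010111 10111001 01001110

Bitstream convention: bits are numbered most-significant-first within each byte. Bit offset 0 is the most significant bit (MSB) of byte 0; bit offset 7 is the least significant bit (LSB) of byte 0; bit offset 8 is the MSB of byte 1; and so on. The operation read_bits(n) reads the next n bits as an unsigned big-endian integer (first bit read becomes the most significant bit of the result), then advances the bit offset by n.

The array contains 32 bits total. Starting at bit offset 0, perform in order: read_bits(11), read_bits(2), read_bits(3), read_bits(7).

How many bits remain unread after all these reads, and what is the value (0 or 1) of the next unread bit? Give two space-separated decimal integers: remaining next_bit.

Read 1: bits[0:11] width=11 -> value=650 (bin 01010001010); offset now 11 = byte 1 bit 3; 21 bits remain
Read 2: bits[11:13] width=2 -> value=2 (bin 10); offset now 13 = byte 1 bit 5; 19 bits remain
Read 3: bits[13:16] width=3 -> value=7 (bin 111); offset now 16 = byte 2 bit 0; 16 bits remain
Read 4: bits[16:23] width=7 -> value=92 (bin 1011100); offset now 23 = byte 2 bit 7; 9 bits remain

Answer: 9 1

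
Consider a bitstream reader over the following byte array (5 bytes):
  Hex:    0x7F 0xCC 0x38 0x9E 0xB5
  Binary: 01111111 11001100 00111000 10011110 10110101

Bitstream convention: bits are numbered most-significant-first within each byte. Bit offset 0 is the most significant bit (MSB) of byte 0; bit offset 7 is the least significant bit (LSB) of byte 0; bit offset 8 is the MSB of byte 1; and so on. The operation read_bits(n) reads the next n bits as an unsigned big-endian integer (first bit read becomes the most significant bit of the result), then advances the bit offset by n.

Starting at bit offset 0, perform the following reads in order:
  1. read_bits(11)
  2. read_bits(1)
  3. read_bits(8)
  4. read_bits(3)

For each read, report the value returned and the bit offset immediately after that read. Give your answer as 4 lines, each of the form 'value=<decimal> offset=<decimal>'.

Read 1: bits[0:11] width=11 -> value=1022 (bin 01111111110); offset now 11 = byte 1 bit 3; 29 bits remain
Read 2: bits[11:12] width=1 -> value=0 (bin 0); offset now 12 = byte 1 bit 4; 28 bits remain
Read 3: bits[12:20] width=8 -> value=195 (bin 11000011); offset now 20 = byte 2 bit 4; 20 bits remain
Read 4: bits[20:23] width=3 -> value=4 (bin 100); offset now 23 = byte 2 bit 7; 17 bits remain

Answer: value=1022 offset=11
value=0 offset=12
value=195 offset=20
value=4 offset=23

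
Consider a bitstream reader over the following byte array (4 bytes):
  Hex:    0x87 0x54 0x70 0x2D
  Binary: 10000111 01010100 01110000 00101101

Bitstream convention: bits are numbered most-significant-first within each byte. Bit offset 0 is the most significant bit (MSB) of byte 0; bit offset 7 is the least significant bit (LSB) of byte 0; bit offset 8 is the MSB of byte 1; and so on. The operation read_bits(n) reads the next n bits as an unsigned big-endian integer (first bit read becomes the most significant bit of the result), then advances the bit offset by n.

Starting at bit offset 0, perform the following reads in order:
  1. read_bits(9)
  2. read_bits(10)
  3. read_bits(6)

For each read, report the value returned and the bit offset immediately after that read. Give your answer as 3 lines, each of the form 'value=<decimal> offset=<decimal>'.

Answer: value=270 offset=9
value=675 offset=19
value=32 offset=25

Derivation:
Read 1: bits[0:9] width=9 -> value=270 (bin 100001110); offset now 9 = byte 1 bit 1; 23 bits remain
Read 2: bits[9:19] width=10 -> value=675 (bin 1010100011); offset now 19 = byte 2 bit 3; 13 bits remain
Read 3: bits[19:25] width=6 -> value=32 (bin 100000); offset now 25 = byte 3 bit 1; 7 bits remain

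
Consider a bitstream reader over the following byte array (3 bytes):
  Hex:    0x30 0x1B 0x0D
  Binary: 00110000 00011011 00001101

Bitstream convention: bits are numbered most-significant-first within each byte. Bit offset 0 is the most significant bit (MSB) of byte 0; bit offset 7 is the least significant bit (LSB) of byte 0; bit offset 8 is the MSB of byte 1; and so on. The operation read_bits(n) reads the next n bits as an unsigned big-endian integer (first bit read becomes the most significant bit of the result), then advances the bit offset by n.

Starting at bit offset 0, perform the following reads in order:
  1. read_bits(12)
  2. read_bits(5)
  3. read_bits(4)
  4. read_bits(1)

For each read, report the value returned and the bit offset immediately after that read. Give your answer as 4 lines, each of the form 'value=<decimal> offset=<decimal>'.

Answer: value=769 offset=12
value=22 offset=17
value=1 offset=21
value=1 offset=22

Derivation:
Read 1: bits[0:12] width=12 -> value=769 (bin 001100000001); offset now 12 = byte 1 bit 4; 12 bits remain
Read 2: bits[12:17] width=5 -> value=22 (bin 10110); offset now 17 = byte 2 bit 1; 7 bits remain
Read 3: bits[17:21] width=4 -> value=1 (bin 0001); offset now 21 = byte 2 bit 5; 3 bits remain
Read 4: bits[21:22] width=1 -> value=1 (bin 1); offset now 22 = byte 2 bit 6; 2 bits remain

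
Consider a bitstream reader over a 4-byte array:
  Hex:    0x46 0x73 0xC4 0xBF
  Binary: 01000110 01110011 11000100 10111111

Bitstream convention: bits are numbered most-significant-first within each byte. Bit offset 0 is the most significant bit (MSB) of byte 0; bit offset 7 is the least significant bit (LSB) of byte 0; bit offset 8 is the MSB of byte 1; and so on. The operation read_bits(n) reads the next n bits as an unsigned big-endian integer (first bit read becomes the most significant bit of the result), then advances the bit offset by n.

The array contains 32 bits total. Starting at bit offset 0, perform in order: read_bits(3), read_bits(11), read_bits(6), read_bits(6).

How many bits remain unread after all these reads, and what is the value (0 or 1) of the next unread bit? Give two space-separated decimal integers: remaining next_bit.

Read 1: bits[0:3] width=3 -> value=2 (bin 010); offset now 3 = byte 0 bit 3; 29 bits remain
Read 2: bits[3:14] width=11 -> value=412 (bin 00110011100); offset now 14 = byte 1 bit 6; 18 bits remain
Read 3: bits[14:20] width=6 -> value=60 (bin 111100); offset now 20 = byte 2 bit 4; 12 bits remain
Read 4: bits[20:26] width=6 -> value=18 (bin 010010); offset now 26 = byte 3 bit 2; 6 bits remain

Answer: 6 1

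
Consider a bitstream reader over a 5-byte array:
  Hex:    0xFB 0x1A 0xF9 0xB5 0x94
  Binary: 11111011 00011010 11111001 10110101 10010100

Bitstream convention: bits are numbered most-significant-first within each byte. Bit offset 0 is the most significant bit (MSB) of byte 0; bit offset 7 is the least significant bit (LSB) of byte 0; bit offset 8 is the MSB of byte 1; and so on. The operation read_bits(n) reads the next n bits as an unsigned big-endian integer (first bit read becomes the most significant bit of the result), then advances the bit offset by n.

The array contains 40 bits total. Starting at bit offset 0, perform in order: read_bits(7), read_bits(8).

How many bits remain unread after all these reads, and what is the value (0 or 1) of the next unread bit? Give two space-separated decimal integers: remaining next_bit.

Answer: 25 0

Derivation:
Read 1: bits[0:7] width=7 -> value=125 (bin 1111101); offset now 7 = byte 0 bit 7; 33 bits remain
Read 2: bits[7:15] width=8 -> value=141 (bin 10001101); offset now 15 = byte 1 bit 7; 25 bits remain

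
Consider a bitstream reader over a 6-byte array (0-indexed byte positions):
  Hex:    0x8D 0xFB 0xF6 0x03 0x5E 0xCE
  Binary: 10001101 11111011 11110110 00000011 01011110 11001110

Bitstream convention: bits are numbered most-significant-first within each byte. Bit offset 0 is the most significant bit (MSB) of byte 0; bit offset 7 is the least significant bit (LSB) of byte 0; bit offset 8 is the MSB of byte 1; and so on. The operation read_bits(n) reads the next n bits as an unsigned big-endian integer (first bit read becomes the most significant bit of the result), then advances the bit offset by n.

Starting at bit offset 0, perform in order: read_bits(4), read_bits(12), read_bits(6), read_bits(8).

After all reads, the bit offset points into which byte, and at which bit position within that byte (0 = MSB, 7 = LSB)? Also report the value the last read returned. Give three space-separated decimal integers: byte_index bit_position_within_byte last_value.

Read 1: bits[0:4] width=4 -> value=8 (bin 1000); offset now 4 = byte 0 bit 4; 44 bits remain
Read 2: bits[4:16] width=12 -> value=3579 (bin 110111111011); offset now 16 = byte 2 bit 0; 32 bits remain
Read 3: bits[16:22] width=6 -> value=61 (bin 111101); offset now 22 = byte 2 bit 6; 26 bits remain
Read 4: bits[22:30] width=8 -> value=128 (bin 10000000); offset now 30 = byte 3 bit 6; 18 bits remain

Answer: 3 6 128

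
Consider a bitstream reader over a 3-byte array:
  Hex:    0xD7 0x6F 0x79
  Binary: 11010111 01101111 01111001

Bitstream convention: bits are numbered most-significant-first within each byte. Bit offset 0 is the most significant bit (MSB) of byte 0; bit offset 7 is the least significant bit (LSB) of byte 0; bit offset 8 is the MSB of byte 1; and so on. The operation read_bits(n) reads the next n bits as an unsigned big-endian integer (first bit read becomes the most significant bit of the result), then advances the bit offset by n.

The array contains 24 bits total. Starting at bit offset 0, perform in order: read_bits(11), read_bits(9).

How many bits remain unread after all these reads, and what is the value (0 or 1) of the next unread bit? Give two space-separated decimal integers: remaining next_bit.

Answer: 4 1

Derivation:
Read 1: bits[0:11] width=11 -> value=1723 (bin 11010111011); offset now 11 = byte 1 bit 3; 13 bits remain
Read 2: bits[11:20] width=9 -> value=247 (bin 011110111); offset now 20 = byte 2 bit 4; 4 bits remain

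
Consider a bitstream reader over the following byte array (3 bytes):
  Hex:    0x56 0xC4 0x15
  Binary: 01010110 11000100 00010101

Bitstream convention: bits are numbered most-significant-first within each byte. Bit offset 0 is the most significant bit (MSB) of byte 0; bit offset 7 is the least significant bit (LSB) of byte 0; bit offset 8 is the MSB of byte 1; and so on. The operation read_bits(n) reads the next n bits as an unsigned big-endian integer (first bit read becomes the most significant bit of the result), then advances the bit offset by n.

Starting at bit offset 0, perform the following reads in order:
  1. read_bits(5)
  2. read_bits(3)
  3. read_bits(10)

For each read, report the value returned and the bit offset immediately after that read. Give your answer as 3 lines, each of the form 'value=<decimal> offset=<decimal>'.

Answer: value=10 offset=5
value=6 offset=8
value=784 offset=18

Derivation:
Read 1: bits[0:5] width=5 -> value=10 (bin 01010); offset now 5 = byte 0 bit 5; 19 bits remain
Read 2: bits[5:8] width=3 -> value=6 (bin 110); offset now 8 = byte 1 bit 0; 16 bits remain
Read 3: bits[8:18] width=10 -> value=784 (bin 1100010000); offset now 18 = byte 2 bit 2; 6 bits remain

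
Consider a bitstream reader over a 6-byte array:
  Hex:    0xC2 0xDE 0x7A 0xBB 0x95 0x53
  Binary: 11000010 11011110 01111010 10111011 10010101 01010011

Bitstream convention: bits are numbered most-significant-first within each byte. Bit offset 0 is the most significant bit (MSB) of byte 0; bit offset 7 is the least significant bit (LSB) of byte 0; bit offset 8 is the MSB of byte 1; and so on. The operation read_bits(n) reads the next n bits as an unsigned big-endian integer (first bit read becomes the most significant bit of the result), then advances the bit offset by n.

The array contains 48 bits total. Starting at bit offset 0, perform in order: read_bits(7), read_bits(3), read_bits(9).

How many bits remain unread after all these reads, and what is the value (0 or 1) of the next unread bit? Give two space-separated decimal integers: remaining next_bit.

Answer: 29 1

Derivation:
Read 1: bits[0:7] width=7 -> value=97 (bin 1100001); offset now 7 = byte 0 bit 7; 41 bits remain
Read 2: bits[7:10] width=3 -> value=3 (bin 011); offset now 10 = byte 1 bit 2; 38 bits remain
Read 3: bits[10:19] width=9 -> value=243 (bin 011110011); offset now 19 = byte 2 bit 3; 29 bits remain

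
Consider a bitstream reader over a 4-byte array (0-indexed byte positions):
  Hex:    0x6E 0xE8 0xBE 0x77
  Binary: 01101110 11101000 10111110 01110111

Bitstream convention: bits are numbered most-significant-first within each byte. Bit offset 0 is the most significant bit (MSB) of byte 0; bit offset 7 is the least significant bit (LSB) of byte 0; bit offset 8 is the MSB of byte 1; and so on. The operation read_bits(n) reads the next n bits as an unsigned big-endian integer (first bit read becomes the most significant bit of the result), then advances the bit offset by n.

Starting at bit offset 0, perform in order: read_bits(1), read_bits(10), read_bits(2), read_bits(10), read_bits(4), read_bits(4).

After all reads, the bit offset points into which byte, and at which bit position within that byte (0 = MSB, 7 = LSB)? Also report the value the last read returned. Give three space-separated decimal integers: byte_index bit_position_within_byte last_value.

Answer: 3 7 11

Derivation:
Read 1: bits[0:1] width=1 -> value=0 (bin 0); offset now 1 = byte 0 bit 1; 31 bits remain
Read 2: bits[1:11] width=10 -> value=887 (bin 1101110111); offset now 11 = byte 1 bit 3; 21 bits remain
Read 3: bits[11:13] width=2 -> value=1 (bin 01); offset now 13 = byte 1 bit 5; 19 bits remain
Read 4: bits[13:23] width=10 -> value=95 (bin 0001011111); offset now 23 = byte 2 bit 7; 9 bits remain
Read 5: bits[23:27] width=4 -> value=3 (bin 0011); offset now 27 = byte 3 bit 3; 5 bits remain
Read 6: bits[27:31] width=4 -> value=11 (bin 1011); offset now 31 = byte 3 bit 7; 1 bits remain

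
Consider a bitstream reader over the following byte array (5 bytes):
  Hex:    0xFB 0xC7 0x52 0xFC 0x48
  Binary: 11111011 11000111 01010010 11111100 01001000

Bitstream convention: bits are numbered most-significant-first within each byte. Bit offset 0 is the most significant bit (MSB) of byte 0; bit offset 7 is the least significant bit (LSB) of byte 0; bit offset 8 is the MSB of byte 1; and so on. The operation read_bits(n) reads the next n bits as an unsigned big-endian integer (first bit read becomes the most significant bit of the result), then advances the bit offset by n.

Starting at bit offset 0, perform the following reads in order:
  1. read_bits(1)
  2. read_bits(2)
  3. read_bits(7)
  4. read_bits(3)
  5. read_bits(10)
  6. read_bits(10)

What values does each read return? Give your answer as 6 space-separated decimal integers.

Read 1: bits[0:1] width=1 -> value=1 (bin 1); offset now 1 = byte 0 bit 1; 39 bits remain
Read 2: bits[1:3] width=2 -> value=3 (bin 11); offset now 3 = byte 0 bit 3; 37 bits remain
Read 3: bits[3:10] width=7 -> value=111 (bin 1101111); offset now 10 = byte 1 bit 2; 30 bits remain
Read 4: bits[10:13] width=3 -> value=0 (bin 000); offset now 13 = byte 1 bit 5; 27 bits remain
Read 5: bits[13:23] width=10 -> value=937 (bin 1110101001); offset now 23 = byte 2 bit 7; 17 bits remain
Read 6: bits[23:33] width=10 -> value=504 (bin 0111111000); offset now 33 = byte 4 bit 1; 7 bits remain

Answer: 1 3 111 0 937 504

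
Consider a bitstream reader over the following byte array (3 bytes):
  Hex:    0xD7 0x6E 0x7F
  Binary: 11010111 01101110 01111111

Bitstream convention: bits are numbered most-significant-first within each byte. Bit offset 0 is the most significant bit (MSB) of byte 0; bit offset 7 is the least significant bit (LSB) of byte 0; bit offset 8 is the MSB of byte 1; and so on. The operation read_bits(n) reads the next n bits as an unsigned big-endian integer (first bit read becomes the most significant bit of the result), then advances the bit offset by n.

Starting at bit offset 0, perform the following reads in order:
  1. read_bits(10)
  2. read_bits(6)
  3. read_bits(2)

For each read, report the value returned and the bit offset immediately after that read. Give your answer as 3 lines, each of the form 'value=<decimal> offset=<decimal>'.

Read 1: bits[0:10] width=10 -> value=861 (bin 1101011101); offset now 10 = byte 1 bit 2; 14 bits remain
Read 2: bits[10:16] width=6 -> value=46 (bin 101110); offset now 16 = byte 2 bit 0; 8 bits remain
Read 3: bits[16:18] width=2 -> value=1 (bin 01); offset now 18 = byte 2 bit 2; 6 bits remain

Answer: value=861 offset=10
value=46 offset=16
value=1 offset=18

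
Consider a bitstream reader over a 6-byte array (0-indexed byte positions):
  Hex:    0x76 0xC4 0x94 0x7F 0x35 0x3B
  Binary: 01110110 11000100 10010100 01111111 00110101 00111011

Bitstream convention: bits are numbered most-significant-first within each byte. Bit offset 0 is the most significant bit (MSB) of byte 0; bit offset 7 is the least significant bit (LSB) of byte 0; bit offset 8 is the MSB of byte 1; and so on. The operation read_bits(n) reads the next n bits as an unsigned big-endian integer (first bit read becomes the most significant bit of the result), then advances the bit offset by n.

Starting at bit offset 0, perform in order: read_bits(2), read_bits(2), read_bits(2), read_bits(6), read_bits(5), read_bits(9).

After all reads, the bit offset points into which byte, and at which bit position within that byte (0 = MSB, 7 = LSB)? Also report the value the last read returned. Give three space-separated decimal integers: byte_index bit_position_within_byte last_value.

Read 1: bits[0:2] width=2 -> value=1 (bin 01); offset now 2 = byte 0 bit 2; 46 bits remain
Read 2: bits[2:4] width=2 -> value=3 (bin 11); offset now 4 = byte 0 bit 4; 44 bits remain
Read 3: bits[4:6] width=2 -> value=1 (bin 01); offset now 6 = byte 0 bit 6; 42 bits remain
Read 4: bits[6:12] width=6 -> value=44 (bin 101100); offset now 12 = byte 1 bit 4; 36 bits remain
Read 5: bits[12:17] width=5 -> value=9 (bin 01001); offset now 17 = byte 2 bit 1; 31 bits remain
Read 6: bits[17:26] width=9 -> value=81 (bin 001010001); offset now 26 = byte 3 bit 2; 22 bits remain

Answer: 3 2 81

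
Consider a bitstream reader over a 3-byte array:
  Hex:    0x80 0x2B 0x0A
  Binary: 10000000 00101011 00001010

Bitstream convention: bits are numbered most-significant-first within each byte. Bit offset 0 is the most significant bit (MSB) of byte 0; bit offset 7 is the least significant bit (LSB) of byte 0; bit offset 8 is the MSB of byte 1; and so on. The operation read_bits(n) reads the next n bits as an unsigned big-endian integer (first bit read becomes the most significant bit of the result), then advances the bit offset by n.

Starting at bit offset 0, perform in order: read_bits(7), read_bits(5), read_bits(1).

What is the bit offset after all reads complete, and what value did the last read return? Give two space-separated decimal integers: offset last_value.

Answer: 13 1

Derivation:
Read 1: bits[0:7] width=7 -> value=64 (bin 1000000); offset now 7 = byte 0 bit 7; 17 bits remain
Read 2: bits[7:12] width=5 -> value=2 (bin 00010); offset now 12 = byte 1 bit 4; 12 bits remain
Read 3: bits[12:13] width=1 -> value=1 (bin 1); offset now 13 = byte 1 bit 5; 11 bits remain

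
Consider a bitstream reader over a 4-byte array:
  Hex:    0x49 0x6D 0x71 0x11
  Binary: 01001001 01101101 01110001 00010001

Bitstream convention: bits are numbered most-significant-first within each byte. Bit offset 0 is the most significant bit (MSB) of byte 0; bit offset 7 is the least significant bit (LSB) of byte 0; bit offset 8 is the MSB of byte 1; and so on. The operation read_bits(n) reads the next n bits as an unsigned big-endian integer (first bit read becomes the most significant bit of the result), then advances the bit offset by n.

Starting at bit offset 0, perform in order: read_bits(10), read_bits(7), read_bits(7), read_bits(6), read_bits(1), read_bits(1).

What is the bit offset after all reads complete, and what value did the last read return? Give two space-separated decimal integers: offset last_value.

Answer: 32 1

Derivation:
Read 1: bits[0:10] width=10 -> value=293 (bin 0100100101); offset now 10 = byte 1 bit 2; 22 bits remain
Read 2: bits[10:17] width=7 -> value=90 (bin 1011010); offset now 17 = byte 2 bit 1; 15 bits remain
Read 3: bits[17:24] width=7 -> value=113 (bin 1110001); offset now 24 = byte 3 bit 0; 8 bits remain
Read 4: bits[24:30] width=6 -> value=4 (bin 000100); offset now 30 = byte 3 bit 6; 2 bits remain
Read 5: bits[30:31] width=1 -> value=0 (bin 0); offset now 31 = byte 3 bit 7; 1 bits remain
Read 6: bits[31:32] width=1 -> value=1 (bin 1); offset now 32 = byte 4 bit 0; 0 bits remain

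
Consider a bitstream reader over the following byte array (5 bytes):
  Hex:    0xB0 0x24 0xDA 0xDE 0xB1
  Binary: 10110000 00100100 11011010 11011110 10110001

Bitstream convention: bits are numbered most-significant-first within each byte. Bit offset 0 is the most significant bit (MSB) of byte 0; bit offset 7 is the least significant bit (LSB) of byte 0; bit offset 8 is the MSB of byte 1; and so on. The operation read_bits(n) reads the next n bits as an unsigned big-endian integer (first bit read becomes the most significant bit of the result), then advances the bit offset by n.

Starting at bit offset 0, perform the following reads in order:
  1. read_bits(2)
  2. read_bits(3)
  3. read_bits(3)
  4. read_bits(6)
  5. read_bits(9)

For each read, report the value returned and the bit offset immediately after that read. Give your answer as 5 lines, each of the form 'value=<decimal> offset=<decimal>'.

Read 1: bits[0:2] width=2 -> value=2 (bin 10); offset now 2 = byte 0 bit 2; 38 bits remain
Read 2: bits[2:5] width=3 -> value=6 (bin 110); offset now 5 = byte 0 bit 5; 35 bits remain
Read 3: bits[5:8] width=3 -> value=0 (bin 000); offset now 8 = byte 1 bit 0; 32 bits remain
Read 4: bits[8:14] width=6 -> value=9 (bin 001001); offset now 14 = byte 1 bit 6; 26 bits remain
Read 5: bits[14:23] width=9 -> value=109 (bin 001101101); offset now 23 = byte 2 bit 7; 17 bits remain

Answer: value=2 offset=2
value=6 offset=5
value=0 offset=8
value=9 offset=14
value=109 offset=23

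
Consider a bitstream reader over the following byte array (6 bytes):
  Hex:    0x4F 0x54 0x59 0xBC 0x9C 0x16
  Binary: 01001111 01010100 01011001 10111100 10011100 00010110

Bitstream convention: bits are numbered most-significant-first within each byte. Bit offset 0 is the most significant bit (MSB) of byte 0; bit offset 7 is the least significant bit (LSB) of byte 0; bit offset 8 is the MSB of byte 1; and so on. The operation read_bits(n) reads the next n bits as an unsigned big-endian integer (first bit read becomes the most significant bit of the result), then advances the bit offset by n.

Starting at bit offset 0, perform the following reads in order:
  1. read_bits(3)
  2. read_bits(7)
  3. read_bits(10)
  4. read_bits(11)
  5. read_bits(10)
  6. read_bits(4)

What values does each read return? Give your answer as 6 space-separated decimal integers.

Read 1: bits[0:3] width=3 -> value=2 (bin 010); offset now 3 = byte 0 bit 3; 45 bits remain
Read 2: bits[3:10] width=7 -> value=61 (bin 0111101); offset now 10 = byte 1 bit 2; 38 bits remain
Read 3: bits[10:20] width=10 -> value=325 (bin 0101000101); offset now 20 = byte 2 bit 4; 28 bits remain
Read 4: bits[20:31] width=11 -> value=1246 (bin 10011011110); offset now 31 = byte 3 bit 7; 17 bits remain
Read 5: bits[31:41] width=10 -> value=312 (bin 0100111000); offset now 41 = byte 5 bit 1; 7 bits remain
Read 6: bits[41:45] width=4 -> value=2 (bin 0010); offset now 45 = byte 5 bit 5; 3 bits remain

Answer: 2 61 325 1246 312 2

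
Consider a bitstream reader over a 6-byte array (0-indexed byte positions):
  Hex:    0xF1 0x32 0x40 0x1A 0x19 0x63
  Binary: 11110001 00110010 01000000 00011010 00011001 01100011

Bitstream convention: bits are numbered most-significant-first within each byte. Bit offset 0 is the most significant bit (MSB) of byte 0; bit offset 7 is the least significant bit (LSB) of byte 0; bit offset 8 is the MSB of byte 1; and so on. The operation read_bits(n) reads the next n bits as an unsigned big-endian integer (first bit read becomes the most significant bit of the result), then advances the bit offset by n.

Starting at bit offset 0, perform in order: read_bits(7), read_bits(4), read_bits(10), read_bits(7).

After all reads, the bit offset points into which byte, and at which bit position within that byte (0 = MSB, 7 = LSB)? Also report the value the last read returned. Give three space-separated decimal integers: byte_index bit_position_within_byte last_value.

Read 1: bits[0:7] width=7 -> value=120 (bin 1111000); offset now 7 = byte 0 bit 7; 41 bits remain
Read 2: bits[7:11] width=4 -> value=9 (bin 1001); offset now 11 = byte 1 bit 3; 37 bits remain
Read 3: bits[11:21] width=10 -> value=584 (bin 1001001000); offset now 21 = byte 2 bit 5; 27 bits remain
Read 4: bits[21:28] width=7 -> value=1 (bin 0000001); offset now 28 = byte 3 bit 4; 20 bits remain

Answer: 3 4 1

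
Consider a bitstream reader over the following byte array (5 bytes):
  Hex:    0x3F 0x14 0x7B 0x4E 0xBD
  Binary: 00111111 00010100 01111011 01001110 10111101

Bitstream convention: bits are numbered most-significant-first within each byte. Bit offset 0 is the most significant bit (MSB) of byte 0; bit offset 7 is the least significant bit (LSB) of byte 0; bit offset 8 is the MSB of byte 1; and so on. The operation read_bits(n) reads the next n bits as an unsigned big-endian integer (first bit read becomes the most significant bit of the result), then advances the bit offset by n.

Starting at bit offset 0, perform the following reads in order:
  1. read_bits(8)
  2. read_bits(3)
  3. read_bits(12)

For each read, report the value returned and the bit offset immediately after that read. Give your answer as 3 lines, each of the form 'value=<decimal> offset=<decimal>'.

Read 1: bits[0:8] width=8 -> value=63 (bin 00111111); offset now 8 = byte 1 bit 0; 32 bits remain
Read 2: bits[8:11] width=3 -> value=0 (bin 000); offset now 11 = byte 1 bit 3; 29 bits remain
Read 3: bits[11:23] width=12 -> value=2621 (bin 101000111101); offset now 23 = byte 2 bit 7; 17 bits remain

Answer: value=63 offset=8
value=0 offset=11
value=2621 offset=23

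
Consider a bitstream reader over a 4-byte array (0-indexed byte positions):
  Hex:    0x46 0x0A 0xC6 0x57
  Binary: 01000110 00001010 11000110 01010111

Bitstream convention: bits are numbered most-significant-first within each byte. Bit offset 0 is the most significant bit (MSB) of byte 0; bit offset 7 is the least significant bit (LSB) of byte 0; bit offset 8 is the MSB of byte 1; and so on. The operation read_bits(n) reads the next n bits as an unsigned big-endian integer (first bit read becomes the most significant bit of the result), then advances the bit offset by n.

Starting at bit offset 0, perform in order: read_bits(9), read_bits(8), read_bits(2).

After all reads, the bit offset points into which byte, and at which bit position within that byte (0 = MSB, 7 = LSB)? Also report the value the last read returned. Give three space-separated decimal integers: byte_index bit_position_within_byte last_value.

Answer: 2 3 2

Derivation:
Read 1: bits[0:9] width=9 -> value=140 (bin 010001100); offset now 9 = byte 1 bit 1; 23 bits remain
Read 2: bits[9:17] width=8 -> value=21 (bin 00010101); offset now 17 = byte 2 bit 1; 15 bits remain
Read 3: bits[17:19] width=2 -> value=2 (bin 10); offset now 19 = byte 2 bit 3; 13 bits remain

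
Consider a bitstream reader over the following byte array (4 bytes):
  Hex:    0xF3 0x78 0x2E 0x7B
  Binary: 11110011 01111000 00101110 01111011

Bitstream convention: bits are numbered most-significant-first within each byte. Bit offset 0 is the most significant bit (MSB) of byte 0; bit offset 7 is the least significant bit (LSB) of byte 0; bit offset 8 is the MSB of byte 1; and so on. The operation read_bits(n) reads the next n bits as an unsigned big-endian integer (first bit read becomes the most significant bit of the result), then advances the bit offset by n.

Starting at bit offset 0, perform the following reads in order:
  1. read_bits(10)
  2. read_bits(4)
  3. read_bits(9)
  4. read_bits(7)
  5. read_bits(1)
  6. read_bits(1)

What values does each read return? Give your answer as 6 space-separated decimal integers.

Answer: 973 14 23 30 1 1

Derivation:
Read 1: bits[0:10] width=10 -> value=973 (bin 1111001101); offset now 10 = byte 1 bit 2; 22 bits remain
Read 2: bits[10:14] width=4 -> value=14 (bin 1110); offset now 14 = byte 1 bit 6; 18 bits remain
Read 3: bits[14:23] width=9 -> value=23 (bin 000010111); offset now 23 = byte 2 bit 7; 9 bits remain
Read 4: bits[23:30] width=7 -> value=30 (bin 0011110); offset now 30 = byte 3 bit 6; 2 bits remain
Read 5: bits[30:31] width=1 -> value=1 (bin 1); offset now 31 = byte 3 bit 7; 1 bits remain
Read 6: bits[31:32] width=1 -> value=1 (bin 1); offset now 32 = byte 4 bit 0; 0 bits remain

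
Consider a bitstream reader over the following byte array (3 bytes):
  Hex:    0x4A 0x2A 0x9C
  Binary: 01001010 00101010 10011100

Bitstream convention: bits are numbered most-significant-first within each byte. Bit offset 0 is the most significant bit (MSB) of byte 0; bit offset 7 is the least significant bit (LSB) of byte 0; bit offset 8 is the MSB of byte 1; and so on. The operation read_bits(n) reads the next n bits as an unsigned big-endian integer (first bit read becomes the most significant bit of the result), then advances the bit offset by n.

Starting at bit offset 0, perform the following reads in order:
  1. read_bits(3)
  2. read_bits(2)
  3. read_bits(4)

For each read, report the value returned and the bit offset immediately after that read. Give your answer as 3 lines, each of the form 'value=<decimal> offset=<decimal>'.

Read 1: bits[0:3] width=3 -> value=2 (bin 010); offset now 3 = byte 0 bit 3; 21 bits remain
Read 2: bits[3:5] width=2 -> value=1 (bin 01); offset now 5 = byte 0 bit 5; 19 bits remain
Read 3: bits[5:9] width=4 -> value=4 (bin 0100); offset now 9 = byte 1 bit 1; 15 bits remain

Answer: value=2 offset=3
value=1 offset=5
value=4 offset=9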